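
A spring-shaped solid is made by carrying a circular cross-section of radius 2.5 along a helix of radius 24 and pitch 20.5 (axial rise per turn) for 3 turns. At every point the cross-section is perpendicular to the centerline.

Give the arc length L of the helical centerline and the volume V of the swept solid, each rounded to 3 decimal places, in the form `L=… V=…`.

L=456.551 V=8964.348

2πR = 2π·24 = 150.796447
per-turn = √(150.796447² + 20.5²) = √(22739.5685 + 420.25) = √23159.8185 = 152.183503
L = 3 × 152.183503 = 456.550509
V = π·2.5² × L = 19.634954 × 456.550509 = 8964.348273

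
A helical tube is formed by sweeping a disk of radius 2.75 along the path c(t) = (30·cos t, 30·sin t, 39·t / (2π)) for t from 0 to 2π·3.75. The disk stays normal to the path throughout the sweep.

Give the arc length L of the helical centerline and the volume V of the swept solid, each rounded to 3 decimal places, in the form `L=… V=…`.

L=721.829 V=17149.437

2πR = 2π·30 = 188.495559
per-turn = √(188.495559² + 39²) = √(35530.5758 + 1521) = √37051.5758 = 192.487859
L = 3.75 × 192.487859 = 721.829471
V = π·2.75² × L = 23.758294 × 721.829471 = 17149.437111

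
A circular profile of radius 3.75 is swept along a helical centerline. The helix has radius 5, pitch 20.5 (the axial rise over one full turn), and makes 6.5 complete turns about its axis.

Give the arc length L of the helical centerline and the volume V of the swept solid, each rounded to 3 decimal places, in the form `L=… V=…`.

L=243.833 V=10772.222

2πR = 2π·5 = 31.415927
per-turn = √(31.415927² + 20.5²) = √(986.9604 + 420.25) = √1407.2104 = 37.512804
L = 6.5 × 37.512804 = 243.833224
V = π·3.75² × L = 44.178647 × 243.833224 = 10772.221852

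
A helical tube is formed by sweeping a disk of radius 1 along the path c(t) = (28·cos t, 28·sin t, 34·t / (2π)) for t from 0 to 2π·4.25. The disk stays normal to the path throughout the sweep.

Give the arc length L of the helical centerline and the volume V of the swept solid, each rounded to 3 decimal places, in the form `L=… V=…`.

L=761.534 V=2392.430

2πR = 2π·28 = 175.929189
per-turn = √(175.929189² + 34²) = √(30951.0794 + 1156) = √32107.0794 = 179.184484
L = 4.25 × 179.184484 = 761.534058
V = π·1² × L = 3.141593 × 761.534058 = 2392.429802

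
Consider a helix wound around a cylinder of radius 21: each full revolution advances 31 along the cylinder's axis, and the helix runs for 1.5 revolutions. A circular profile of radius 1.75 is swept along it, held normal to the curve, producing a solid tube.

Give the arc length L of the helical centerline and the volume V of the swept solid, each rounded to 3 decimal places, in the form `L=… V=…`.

2πR = 2π·21 = 131.946891
per-turn = √(131.946891² + 31²) = √(17409.9822 + 961) = √18370.9822 = 135.539596
L = 1.5 × 135.539596 = 203.309394
V = π·1.75² × L = 9.621128 × 203.309394 = 1956.065606

L=203.309 V=1956.066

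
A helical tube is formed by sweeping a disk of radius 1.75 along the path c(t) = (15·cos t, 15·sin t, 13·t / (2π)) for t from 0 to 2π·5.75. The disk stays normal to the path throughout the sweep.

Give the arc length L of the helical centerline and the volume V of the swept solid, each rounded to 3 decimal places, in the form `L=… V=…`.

L=547.056 V=5263.293

2πR = 2π·15 = 94.247780
per-turn = √(94.247780² + 13²) = √(8882.6440 + 169) = √9051.6440 = 95.140128
L = 5.75 × 95.140128 = 547.055736
V = π·1.75² × L = 9.621128 × 547.055736 = 5263.292988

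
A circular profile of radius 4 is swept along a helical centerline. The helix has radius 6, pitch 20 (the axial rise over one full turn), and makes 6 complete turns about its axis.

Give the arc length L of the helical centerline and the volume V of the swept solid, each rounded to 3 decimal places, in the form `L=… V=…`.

2πR = 2π·6 = 37.699112
per-turn = √(37.699112² + 20²) = √(1421.2230 + 400) = √1821.2230 = 42.675790
L = 6 × 42.675790 = 256.054739
V = π·4² × L = 50.265482 × 256.054739 = 12870.714977

L=256.055 V=12870.715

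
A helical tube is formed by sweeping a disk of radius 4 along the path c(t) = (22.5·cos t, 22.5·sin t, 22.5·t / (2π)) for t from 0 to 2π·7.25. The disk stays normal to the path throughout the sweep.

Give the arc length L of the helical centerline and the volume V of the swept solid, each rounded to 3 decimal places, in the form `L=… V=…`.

L=1037.844 V=52167.754

2πR = 2π·22.5 = 141.371669
per-turn = √(141.371669² + 22.5²) = √(19985.9489 + 506.25) = √20492.1989 = 143.150965
L = 7.25 × 143.150965 = 1037.844500
V = π·4² × L = 50.265482 × 1037.844500 = 52167.754488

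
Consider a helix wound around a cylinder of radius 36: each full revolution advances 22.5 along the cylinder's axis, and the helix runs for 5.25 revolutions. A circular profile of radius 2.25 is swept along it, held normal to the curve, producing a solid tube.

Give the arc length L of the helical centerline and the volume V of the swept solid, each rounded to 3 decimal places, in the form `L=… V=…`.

2πR = 2π·36 = 226.194671
per-turn = √(226.194671² + 22.5²) = √(51164.0292 + 506.25) = √51670.2792 = 227.310975
L = 5.25 × 227.310975 = 1193.382617
V = π·2.25² × L = 15.904313 × 1193.382617 = 18979.930443

L=1193.383 V=18979.930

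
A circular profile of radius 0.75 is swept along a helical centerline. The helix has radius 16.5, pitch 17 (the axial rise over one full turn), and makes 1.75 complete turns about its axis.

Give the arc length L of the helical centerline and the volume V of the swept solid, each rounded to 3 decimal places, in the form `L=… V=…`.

2πR = 2π·16.5 = 103.672558
per-turn = √(103.672558² + 17²) = √(10747.9992 + 289) = √11036.9992 = 105.057123
L = 1.75 × 105.057123 = 183.849966
V = π·0.75² × L = 1.767146 × 183.849966 = 324.889708

L=183.850 V=324.890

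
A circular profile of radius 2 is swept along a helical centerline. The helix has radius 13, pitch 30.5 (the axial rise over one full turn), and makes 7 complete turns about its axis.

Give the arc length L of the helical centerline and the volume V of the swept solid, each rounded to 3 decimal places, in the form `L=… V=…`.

L=610.330 V=7669.636

2πR = 2π·13 = 81.681409
per-turn = √(81.681409² + 30.5²) = √(6671.8526 + 930.25) = √7602.1026 = 87.190037
L = 7 × 87.190037 = 610.330260
V = π·2² × L = 12.566371 × 610.330260 = 7669.636243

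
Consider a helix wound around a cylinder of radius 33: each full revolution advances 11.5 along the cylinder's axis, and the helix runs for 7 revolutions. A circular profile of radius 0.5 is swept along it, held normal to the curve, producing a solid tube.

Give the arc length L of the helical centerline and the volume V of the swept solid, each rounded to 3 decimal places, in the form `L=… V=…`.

2πR = 2π·33 = 207.345115
per-turn = √(207.345115² + 11.5²) = √(42991.9968 + 132.25) = √43124.2468 = 207.663783
L = 7 × 207.663783 = 1453.646481
V = π·0.5² × L = 0.785398 × 1453.646481 = 1141.691276

L=1453.646 V=1141.691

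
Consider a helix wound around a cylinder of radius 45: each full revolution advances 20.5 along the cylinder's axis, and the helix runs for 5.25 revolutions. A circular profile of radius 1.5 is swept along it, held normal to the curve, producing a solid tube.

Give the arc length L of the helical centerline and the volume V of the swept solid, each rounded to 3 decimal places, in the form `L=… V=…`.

L=1488.299 V=10520.166

2πR = 2π·45 = 282.743339
per-turn = √(282.743339² + 20.5²) = √(79943.7956 + 420.25) = √80364.0456 = 283.485530
L = 5.25 × 283.485530 = 1488.299032
V = π·1.5² × L = 7.068583 × 1488.299032 = 10520.165936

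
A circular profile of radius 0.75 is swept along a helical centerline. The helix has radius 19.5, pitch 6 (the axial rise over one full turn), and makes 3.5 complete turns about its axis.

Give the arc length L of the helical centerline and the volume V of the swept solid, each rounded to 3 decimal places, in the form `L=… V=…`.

2πR = 2π·19.5 = 122.522113
per-turn = √(122.522113² + 6²) = √(15011.6683 + 36) = √15047.6683 = 122.668938
L = 3.5 × 122.668938 = 429.341282
V = π·0.75² × L = 1.767146 × 429.341282 = 758.708673

L=429.341 V=758.709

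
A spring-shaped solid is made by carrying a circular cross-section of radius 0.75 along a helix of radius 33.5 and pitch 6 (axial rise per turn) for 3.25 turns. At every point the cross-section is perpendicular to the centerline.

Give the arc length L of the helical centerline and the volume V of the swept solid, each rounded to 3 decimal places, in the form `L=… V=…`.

L=684.360 V=1209.363

2πR = 2π·33.5 = 210.486708
per-turn = √(210.486708² + 6²) = √(44304.6542 + 36) = √44340.6542 = 210.572207
L = 3.25 × 210.572207 = 684.359671
V = π·0.75² × L = 1.767146 × 684.359671 = 1209.363365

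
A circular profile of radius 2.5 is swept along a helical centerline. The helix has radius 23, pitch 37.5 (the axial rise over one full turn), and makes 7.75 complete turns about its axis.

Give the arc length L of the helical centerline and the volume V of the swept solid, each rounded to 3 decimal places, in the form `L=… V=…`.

L=1157.071 V=22719.034

2πR = 2π·23 = 144.513262
per-turn = √(144.513262² + 37.5²) = √(20884.0829 + 1406.25) = √22290.3329 = 149.299474
L = 7.75 × 149.299474 = 1157.070923
V = π·2.5² × L = 19.634954 × 1157.070923 = 22719.034444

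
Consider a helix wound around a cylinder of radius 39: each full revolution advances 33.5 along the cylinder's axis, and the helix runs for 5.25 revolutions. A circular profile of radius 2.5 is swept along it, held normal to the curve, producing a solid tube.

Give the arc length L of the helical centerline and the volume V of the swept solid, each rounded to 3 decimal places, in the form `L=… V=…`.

L=1298.448 V=25494.976

2πR = 2π·39 = 245.044227
per-turn = √(245.044227² + 33.5²) = √(60046.6732 + 1122.25) = √61168.9232 = 247.323519
L = 5.25 × 247.323519 = 1298.448476
V = π·2.5² × L = 19.634954 × 1298.448476 = 25494.976210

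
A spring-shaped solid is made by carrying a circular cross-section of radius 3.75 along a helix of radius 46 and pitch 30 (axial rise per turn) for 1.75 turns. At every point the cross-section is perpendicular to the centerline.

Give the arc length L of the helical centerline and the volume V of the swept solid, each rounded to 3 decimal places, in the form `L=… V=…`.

2πR = 2π·46 = 289.026524
per-turn = √(289.026524² + 30²) = √(83536.3317 + 900) = √84436.3317 = 290.579304
L = 1.75 × 290.579304 = 508.513781
V = π·3.75² × L = 44.178647 × 508.513781 = 22465.450678

L=508.514 V=22465.451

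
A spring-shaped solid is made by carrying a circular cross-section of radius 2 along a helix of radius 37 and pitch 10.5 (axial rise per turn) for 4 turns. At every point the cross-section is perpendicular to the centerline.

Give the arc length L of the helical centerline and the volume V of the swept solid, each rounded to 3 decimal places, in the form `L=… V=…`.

L=930.859 V=11697.524

2πR = 2π·37 = 232.477856
per-turn = √(232.477856² + 10.5²) = √(54045.9537 + 110.25) = √54156.2037 = 232.714855
L = 4 × 232.714855 = 930.859420
V = π·2² × L = 12.566371 × 930.859420 = 11697.524458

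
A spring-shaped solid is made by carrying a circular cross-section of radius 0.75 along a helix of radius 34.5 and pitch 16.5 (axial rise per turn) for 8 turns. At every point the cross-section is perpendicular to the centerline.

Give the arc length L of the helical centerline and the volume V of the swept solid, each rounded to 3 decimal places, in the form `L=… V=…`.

L=1739.176 V=3073.377

2πR = 2π·34.5 = 216.769893
per-turn = √(216.769893² + 16.5²) = √(46989.1866 + 272.25) = √47261.4366 = 217.396956
L = 8 × 217.396956 = 1739.175649
V = π·0.75² × L = 1.767146 × 1739.175649 = 3073.377062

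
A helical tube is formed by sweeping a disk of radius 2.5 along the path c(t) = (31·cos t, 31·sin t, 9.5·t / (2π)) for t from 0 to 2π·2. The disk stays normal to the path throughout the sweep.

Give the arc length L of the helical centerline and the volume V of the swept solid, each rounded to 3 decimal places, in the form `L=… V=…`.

2πR = 2π·31 = 194.778745
per-turn = √(194.778745² + 9.5²) = √(37938.7593 + 90.25) = √38029.0093 = 195.010280
L = 2 × 195.010280 = 390.020560
V = π·2.5² × L = 19.634954 × 390.020560 = 7658.035789

L=390.021 V=7658.036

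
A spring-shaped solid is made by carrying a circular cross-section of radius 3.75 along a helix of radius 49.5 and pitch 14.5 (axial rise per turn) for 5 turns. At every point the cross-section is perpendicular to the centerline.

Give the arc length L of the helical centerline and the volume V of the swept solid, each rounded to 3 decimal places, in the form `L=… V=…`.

L=1556.777 V=68776.322

2πR = 2π·49.5 = 311.017673
per-turn = √(311.017673² + 14.5²) = √(96731.9927 + 210.25) = √96942.2427 = 311.355493
L = 5 × 311.355493 = 1556.777463
V = π·3.75² × L = 44.178647 × 1556.777463 = 68776.321501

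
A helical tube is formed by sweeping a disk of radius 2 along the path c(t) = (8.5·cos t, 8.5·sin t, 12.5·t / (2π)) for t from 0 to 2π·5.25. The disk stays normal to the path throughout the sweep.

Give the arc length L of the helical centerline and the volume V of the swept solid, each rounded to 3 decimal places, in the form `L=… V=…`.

2πR = 2π·8.5 = 53.407075
per-turn = √(53.407075² + 12.5²) = √(2852.3157 + 156.25) = √3008.5657 = 54.850394
L = 5.25 × 54.850394 = 287.964566
V = π·2² × L = 12.566371 × 287.964566 = 3618.669461

L=287.965 V=3618.669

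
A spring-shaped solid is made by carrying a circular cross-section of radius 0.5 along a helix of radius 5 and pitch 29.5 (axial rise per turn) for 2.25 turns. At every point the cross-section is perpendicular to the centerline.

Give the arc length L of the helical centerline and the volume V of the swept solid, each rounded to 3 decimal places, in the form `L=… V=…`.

2πR = 2π·5 = 31.415927
per-turn = √(31.415927² + 29.5²) = √(986.9604 + 870.25) = √1857.2104 = 43.095364
L = 2.25 × 43.095364 = 96.964570
V = π·0.5² × L = 0.785398 × 96.964570 = 76.155795

L=96.965 V=76.156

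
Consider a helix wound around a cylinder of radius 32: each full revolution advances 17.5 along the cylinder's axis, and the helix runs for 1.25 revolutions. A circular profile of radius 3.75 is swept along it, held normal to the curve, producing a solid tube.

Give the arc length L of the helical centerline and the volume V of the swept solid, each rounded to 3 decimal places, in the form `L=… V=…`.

L=252.278 V=11145.283

2πR = 2π·32 = 201.061930
per-turn = √(201.061930² + 17.5²) = √(40425.8996 + 306.25) = √40732.1496 = 201.822074
L = 1.25 × 201.822074 = 252.277593
V = π·3.75² × L = 44.178647 × 252.277593 = 11145.282637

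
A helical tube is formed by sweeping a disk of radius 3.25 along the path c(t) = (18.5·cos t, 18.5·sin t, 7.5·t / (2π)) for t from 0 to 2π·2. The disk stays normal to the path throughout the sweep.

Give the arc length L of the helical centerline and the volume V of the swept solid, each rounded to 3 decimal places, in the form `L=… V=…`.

2πR = 2π·18.5 = 116.238928
per-turn = √(116.238928² + 7.5²) = √(13511.4884 + 56.25) = √13567.7384 = 116.480635
L = 2 × 116.480635 = 232.961271
V = π·3.25² × L = 33.183072 × 232.961271 = 7730.370717

L=232.961 V=7730.371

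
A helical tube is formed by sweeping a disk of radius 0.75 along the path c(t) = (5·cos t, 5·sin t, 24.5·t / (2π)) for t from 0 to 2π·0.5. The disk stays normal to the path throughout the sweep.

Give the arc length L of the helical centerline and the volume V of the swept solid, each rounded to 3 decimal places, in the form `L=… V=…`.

L=19.920 V=35.201

2πR = 2π·5 = 31.415927
per-turn = √(31.415927² + 24.5²) = √(986.9604 + 600.25) = √1587.2104 = 39.839810
L = 0.5 × 39.839810 = 19.919905
V = π·0.75² × L = 1.767146 × 19.919905 = 35.201378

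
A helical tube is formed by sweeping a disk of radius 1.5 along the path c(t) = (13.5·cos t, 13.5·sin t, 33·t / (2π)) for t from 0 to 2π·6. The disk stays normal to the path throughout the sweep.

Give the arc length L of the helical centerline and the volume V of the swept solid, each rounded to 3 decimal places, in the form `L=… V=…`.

L=546.097 V=3860.132

2πR = 2π·13.5 = 84.823002
per-turn = √(84.823002² + 33²) = √(7194.9416 + 1089) = √8283.9416 = 91.016161
L = 6 × 91.016161 = 546.096967
V = π·1.5² × L = 7.068583 × 546.096967 = 3860.131998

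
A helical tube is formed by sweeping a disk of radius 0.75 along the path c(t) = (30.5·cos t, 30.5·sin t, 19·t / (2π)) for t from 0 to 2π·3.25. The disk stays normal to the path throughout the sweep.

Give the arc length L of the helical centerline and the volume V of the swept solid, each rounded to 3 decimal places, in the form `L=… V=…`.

L=625.874 V=1106.011

2πR = 2π·30.5 = 191.637152
per-turn = √(191.637152² + 19²) = √(36724.7980 + 361) = √37085.7980 = 192.576733
L = 3.25 × 192.576733 = 625.874381
V = π·0.75² × L = 1.767146 × 625.874381 = 1106.011327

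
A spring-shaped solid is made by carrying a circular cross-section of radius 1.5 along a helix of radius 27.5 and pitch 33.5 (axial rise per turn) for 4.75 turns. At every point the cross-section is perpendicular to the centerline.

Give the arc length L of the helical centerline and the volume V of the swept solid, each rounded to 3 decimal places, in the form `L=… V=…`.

2πR = 2π·27.5 = 172.787596
per-turn = √(172.787596² + 33.5²) = √(29855.5533 + 1122.25) = √30977.8033 = 176.005123
L = 4.75 × 176.005123 = 836.024334
V = π·1.5² × L = 7.068583 × 836.024334 = 5909.507789

L=836.024 V=5909.508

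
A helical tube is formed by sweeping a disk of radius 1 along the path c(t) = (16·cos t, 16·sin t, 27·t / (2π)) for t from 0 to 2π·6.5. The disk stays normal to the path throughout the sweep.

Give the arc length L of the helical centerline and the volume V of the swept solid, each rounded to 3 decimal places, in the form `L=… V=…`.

2πR = 2π·16 = 100.530965
per-turn = √(100.530965² + 27²) = √(10106.4749 + 729) = √10835.4749 = 104.093587
L = 6.5 × 104.093587 = 676.608317
V = π·1² × L = 3.141593 × 676.608317 = 2125.627718

L=676.608 V=2125.628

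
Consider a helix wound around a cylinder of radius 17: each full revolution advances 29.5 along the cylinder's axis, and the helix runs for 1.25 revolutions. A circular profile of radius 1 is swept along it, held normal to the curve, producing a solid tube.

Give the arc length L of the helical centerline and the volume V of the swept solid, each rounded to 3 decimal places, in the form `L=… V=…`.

2πR = 2π·17 = 106.814150
per-turn = √(106.814150² + 29.5²) = √(11409.2627 + 870.25) = √12279.5127 = 110.812963
L = 1.25 × 110.812963 = 138.516203
V = π·1² × L = 3.141593 × 138.516203 = 435.161487

L=138.516 V=435.161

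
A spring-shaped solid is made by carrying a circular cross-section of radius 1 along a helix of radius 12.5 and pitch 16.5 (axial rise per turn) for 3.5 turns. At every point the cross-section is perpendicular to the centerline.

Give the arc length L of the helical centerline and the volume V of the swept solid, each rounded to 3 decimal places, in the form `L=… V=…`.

L=280.890 V=882.442

2πR = 2π·12.5 = 78.539816
per-turn = √(78.539816² + 16.5²) = √(6168.5028 + 272.25) = √6440.7528 = 80.254301
L = 3.5 × 80.254301 = 280.890052
V = π·1² × L = 3.141593 × 280.890052 = 882.442123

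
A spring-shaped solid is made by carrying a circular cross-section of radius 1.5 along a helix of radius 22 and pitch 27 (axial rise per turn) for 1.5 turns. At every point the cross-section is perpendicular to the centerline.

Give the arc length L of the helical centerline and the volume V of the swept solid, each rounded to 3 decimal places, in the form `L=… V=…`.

2πR = 2π·22 = 138.230077
per-turn = √(138.230077² + 27²) = √(19107.5541 + 729) = √19836.5541 = 140.842302
L = 1.5 × 140.842302 = 211.263453
V = π·1.5² × L = 7.068583 × 211.263453 = 1493.333355

L=211.263 V=1493.333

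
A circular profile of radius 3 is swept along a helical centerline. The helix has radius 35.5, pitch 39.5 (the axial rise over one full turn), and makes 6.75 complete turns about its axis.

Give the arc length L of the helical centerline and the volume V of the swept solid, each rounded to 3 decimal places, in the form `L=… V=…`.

2πR = 2π·35.5 = 223.053078
per-turn = √(223.053078² + 39.5²) = √(49752.6758 + 1560.25) = √51312.9258 = 226.523566
L = 6.75 × 226.523566 = 1529.034068
V = π·3² × L = 28.274334 × 1529.034068 = 43232.419756

L=1529.034 V=43232.420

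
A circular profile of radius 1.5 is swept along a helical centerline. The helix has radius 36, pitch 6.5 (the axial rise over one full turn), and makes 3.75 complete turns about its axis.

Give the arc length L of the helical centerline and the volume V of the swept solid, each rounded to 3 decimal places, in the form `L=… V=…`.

2πR = 2π·36 = 226.194671
per-turn = √(226.194671² + 6.5²) = √(51164.0292 + 42.25) = √51206.2792 = 226.288045
L = 3.75 × 226.288045 = 848.580168
V = π·1.5² × L = 7.068583 × 848.580168 = 5998.259749

L=848.580 V=5998.260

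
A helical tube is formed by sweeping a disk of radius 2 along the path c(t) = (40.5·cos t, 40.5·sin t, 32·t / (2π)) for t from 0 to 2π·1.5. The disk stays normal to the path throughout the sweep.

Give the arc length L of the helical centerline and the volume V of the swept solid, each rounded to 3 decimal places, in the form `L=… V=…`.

2πR = 2π·40.5 = 254.469005
per-turn = √(254.469005² + 32²) = √(64754.4745 + 1024) = √65778.4745 = 256.473146
L = 1.5 × 256.473146 = 384.709719
V = π·2² × L = 12.566371 × 384.709719 = 4834.404903

L=384.710 V=4834.405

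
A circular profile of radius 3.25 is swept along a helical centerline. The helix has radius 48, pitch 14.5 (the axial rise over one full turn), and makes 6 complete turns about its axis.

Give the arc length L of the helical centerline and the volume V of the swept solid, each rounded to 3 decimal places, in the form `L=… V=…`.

2πR = 2π·48 = 301.592895
per-turn = √(301.592895² + 14.5²) = √(90958.2742 + 210.25) = √91168.5242 = 301.941259
L = 6 × 301.941259 = 1811.647557
V = π·3.25² × L = 33.183072 × 1811.647557 = 60116.032044

L=1811.648 V=60116.032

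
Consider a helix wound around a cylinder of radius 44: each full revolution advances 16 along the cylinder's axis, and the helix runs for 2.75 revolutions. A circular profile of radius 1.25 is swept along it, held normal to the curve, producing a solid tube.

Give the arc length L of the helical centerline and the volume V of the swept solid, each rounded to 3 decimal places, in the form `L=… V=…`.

2πR = 2π·44 = 276.460154
per-turn = √(276.460154² + 16²) = √(76430.2165 + 256) = √76686.2165 = 276.922763
L = 2.75 × 276.922763 = 761.537597
V = π·1.25² × L = 4.908739 × 761.537597 = 3738.188939

L=761.538 V=3738.189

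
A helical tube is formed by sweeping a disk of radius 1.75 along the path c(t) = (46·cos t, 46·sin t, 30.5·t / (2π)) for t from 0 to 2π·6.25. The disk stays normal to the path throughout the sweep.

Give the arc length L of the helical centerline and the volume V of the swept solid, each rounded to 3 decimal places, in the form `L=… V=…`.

2πR = 2π·46 = 289.026524
per-turn = √(289.026524² + 30.5²) = √(83536.3317 + 930.25) = √84466.5817 = 290.631350
L = 6.25 × 290.631350 = 1816.445938
V = π·1.75² × L = 9.621128 × 1816.445938 = 17476.257969

L=1816.446 V=17476.258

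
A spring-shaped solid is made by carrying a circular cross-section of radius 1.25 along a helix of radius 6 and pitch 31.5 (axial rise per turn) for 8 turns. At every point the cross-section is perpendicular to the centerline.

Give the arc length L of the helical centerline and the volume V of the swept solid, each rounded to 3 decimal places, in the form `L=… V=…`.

2πR = 2π·6 = 37.699112
per-turn = √(37.699112² + 31.5²) = √(1421.2230 + 992.25) = √2413.4730 = 49.127111
L = 8 × 49.127111 = 393.016888
V = π·1.25² × L = 4.908739 × 393.016888 = 1929.217137

L=393.017 V=1929.217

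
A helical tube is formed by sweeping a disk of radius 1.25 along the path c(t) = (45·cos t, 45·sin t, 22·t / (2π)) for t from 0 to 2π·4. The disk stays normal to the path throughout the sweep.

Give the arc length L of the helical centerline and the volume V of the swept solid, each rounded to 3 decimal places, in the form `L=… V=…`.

2πR = 2π·45 = 282.743339
per-turn = √(282.743339² + 22²) = √(79943.7956 + 484) = √80427.7956 = 283.597947
L = 4 × 283.597947 = 1134.391789
V = π·1.25² × L = 4.908739 × 1134.391789 = 5568.432672

L=1134.392 V=5568.433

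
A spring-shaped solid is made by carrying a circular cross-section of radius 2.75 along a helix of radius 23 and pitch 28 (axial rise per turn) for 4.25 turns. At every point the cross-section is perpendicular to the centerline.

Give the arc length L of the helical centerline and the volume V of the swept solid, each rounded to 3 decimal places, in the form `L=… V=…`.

L=625.604 V=14863.272

2πR = 2π·23 = 144.513262
per-turn = √(144.513262² + 28²) = √(20884.0829 + 784) = √21668.0829 = 147.200825
L = 4.25 × 147.200825 = 625.603507
V = π·2.75² × L = 23.758294 × 625.603507 = 14863.272317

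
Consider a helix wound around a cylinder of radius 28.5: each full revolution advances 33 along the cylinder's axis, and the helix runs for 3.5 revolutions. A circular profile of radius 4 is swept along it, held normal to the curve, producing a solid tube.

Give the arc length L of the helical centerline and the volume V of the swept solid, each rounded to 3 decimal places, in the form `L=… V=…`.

2πR = 2π·28.5 = 179.070781
per-turn = √(179.070781² + 33²) = √(32066.3447 + 1089) = √33155.3447 = 182.086091
L = 3.5 × 182.086091 = 637.301320
V = π·4² × L = 50.265482 × 637.301320 = 32034.258324

L=637.301 V=32034.258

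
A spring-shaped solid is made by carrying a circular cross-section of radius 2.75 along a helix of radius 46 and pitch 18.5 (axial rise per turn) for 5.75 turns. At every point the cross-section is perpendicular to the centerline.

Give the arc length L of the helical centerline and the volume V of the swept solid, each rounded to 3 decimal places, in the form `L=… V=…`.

2πR = 2π·46 = 289.026524
per-turn = √(289.026524² + 18.5²) = √(83536.3317 + 342.25) = √83878.5817 = 289.617993
L = 5.75 × 289.617993 = 1665.303458
V = π·2.75² × L = 23.758294 × 1665.303458 = 39564.769882

L=1665.303 V=39564.770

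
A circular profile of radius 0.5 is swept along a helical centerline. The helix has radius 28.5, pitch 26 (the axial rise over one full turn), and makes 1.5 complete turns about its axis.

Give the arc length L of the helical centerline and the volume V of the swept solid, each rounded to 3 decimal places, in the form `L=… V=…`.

L=271.423 V=213.175

2πR = 2π·28.5 = 179.070781
per-turn = √(179.070781² + 26²) = √(32066.3447 + 676) = √32742.3447 = 180.948459
L = 1.5 × 180.948459 = 271.422688
V = π·0.5² × L = 0.785398 × 271.422688 = 213.174881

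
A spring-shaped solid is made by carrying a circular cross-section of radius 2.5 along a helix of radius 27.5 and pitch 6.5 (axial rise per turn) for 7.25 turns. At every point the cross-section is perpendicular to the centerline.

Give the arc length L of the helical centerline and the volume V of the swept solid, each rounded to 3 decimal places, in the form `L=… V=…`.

2πR = 2π·27.5 = 172.787596
per-turn = √(172.787596² + 6.5²) = √(29855.5533 + 42.25) = √29897.8033 = 172.909813
L = 7.25 × 172.909813 = 1253.596142
V = π·2.5² × L = 19.634954 × 1253.596142 = 24614.302685

L=1253.596 V=24614.303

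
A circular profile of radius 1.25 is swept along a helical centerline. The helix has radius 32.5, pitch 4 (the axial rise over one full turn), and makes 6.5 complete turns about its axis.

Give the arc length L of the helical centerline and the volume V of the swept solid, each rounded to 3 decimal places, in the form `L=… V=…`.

2πR = 2π·32.5 = 204.203522
per-turn = √(204.203522² + 4²) = √(41699.0786 + 16) = √41715.0786 = 204.242695
L = 6.5 × 204.242695 = 1327.577520
V = π·1.25² × L = 4.908739 × 1327.577520 = 6516.730911

L=1327.578 V=6516.731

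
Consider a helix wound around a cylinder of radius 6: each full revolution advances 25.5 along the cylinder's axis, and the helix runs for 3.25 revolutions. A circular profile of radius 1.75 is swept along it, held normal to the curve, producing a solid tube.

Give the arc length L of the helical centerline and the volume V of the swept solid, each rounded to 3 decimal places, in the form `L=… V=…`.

L=147.919 V=1423.144

2πR = 2π·6 = 37.699112
per-turn = √(37.699112² + 25.5²) = √(1421.2230 + 650.25) = √2071.4730 = 45.513438
L = 3.25 × 45.513438 = 147.918673
V = π·1.75² × L = 9.621128 × 147.918673 = 1423.144416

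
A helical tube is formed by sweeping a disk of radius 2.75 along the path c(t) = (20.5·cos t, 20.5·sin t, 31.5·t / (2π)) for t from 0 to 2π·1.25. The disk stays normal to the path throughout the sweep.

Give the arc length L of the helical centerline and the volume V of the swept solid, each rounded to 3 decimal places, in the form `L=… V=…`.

2πR = 2π·20.5 = 128.805299
per-turn = √(128.805299² + 31.5²) = √(16590.8050 + 992.25) = √17583.0550 = 132.601112
L = 1.25 × 132.601112 = 165.751390
V = π·2.75² × L = 23.758294 × 165.751390 = 3937.970339

L=165.751 V=3937.970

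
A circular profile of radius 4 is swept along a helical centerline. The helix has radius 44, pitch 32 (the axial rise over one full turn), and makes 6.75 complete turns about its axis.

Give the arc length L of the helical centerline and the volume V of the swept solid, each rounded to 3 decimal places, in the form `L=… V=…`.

L=1878.565 V=94426.993

2πR = 2π·44 = 276.460154
per-turn = √(276.460154² + 32²) = √(76430.2165 + 1024) = √77454.2165 = 278.305976
L = 6.75 × 278.305976 = 1878.565340
V = π·4² × L = 50.265482 × 1878.565340 = 94426.993167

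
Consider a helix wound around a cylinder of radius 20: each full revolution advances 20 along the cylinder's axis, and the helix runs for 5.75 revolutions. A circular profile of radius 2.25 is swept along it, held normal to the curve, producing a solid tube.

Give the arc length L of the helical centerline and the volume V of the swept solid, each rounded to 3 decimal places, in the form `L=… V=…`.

2πR = 2π·20 = 125.663706
per-turn = √(125.663706² + 20²) = √(15791.3670 + 400) = √16191.3670 = 127.245303
L = 5.75 × 127.245303 = 731.660490
V = π·2.25² × L = 15.904313 × 731.660490 = 11636.557305

L=731.660 V=11636.557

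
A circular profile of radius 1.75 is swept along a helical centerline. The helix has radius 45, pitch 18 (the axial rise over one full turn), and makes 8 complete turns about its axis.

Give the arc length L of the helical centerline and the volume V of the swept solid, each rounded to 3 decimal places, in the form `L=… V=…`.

2πR = 2π·45 = 282.743339
per-turn = √(282.743339² + 18²) = √(79943.7956 + 324) = √80267.7956 = 283.315717
L = 8 × 283.315717 = 2266.525738
V = π·1.75² × L = 9.621128 × 2266.525738 = 21806.533112

L=2266.526 V=21806.533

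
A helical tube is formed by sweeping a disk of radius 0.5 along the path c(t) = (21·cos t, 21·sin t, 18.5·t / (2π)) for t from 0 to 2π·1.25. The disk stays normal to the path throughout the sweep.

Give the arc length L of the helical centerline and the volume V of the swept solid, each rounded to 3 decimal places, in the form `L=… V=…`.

2πR = 2π·21 = 131.946891
per-turn = √(131.946891² + 18.5²) = √(17409.9822 + 342.25) = √17752.2322 = 133.237503
L = 1.25 × 133.237503 = 166.546879
V = π·0.5² × L = 0.785398 × 166.546879 = 130.805613

L=166.547 V=130.806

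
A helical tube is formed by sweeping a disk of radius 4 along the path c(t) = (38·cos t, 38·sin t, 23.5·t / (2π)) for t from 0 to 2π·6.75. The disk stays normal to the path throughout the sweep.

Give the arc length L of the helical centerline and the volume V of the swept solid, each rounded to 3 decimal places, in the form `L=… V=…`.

2πR = 2π·38 = 238.761042
per-turn = √(238.761042² + 23.5²) = √(57006.8350 + 552.25) = √57559.0850 = 239.914745
L = 6.75 × 239.914745 = 1619.424531
V = π·4² × L = 50.265482 × 1619.424531 = 81401.155349

L=1619.425 V=81401.155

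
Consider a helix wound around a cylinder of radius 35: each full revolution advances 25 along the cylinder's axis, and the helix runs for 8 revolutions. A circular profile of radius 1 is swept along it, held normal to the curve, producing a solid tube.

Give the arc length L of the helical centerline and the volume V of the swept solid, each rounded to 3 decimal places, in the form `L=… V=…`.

2πR = 2π·35 = 219.911486
per-turn = √(219.911486² + 25²) = √(48361.0616 + 625) = √48986.0616 = 221.327950
L = 8 × 221.327950 = 1770.623602
V = π·1² × L = 3.141593 × 1770.623602 = 5562.578101

L=1770.624 V=5562.578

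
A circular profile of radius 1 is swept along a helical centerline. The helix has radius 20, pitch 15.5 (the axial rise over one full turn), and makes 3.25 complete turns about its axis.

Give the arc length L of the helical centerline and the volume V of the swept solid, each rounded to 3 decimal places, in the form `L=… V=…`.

L=411.502 V=1292.772

2πR = 2π·20 = 125.663706
per-turn = √(125.663706² + 15.5²) = √(15791.3670 + 240.25) = √16031.6170 = 126.616022
L = 3.25 × 126.616022 = 411.502072
V = π·1² × L = 3.141593 × 411.502072 = 1292.771885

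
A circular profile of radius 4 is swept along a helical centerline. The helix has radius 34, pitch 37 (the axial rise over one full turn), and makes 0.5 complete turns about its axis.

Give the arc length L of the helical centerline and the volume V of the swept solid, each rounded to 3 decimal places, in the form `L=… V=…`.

2πR = 2π·34 = 213.628300
per-turn = √(213.628300² + 37²) = √(45637.0508 + 1369) = √47006.0508 = 216.808788
L = 0.5 × 216.808788 = 108.404394
V = π·4² × L = 50.265482 × 108.404394 = 5448.999176

L=108.404 V=5448.999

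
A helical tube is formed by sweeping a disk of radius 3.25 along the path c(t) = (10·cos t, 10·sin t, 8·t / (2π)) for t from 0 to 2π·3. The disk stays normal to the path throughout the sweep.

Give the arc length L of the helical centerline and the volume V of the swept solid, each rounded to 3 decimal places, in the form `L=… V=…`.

L=190.017 V=6305.358

2πR = 2π·10 = 62.831853
per-turn = √(62.831853² + 8²) = √(3947.8418 + 64) = √4011.8418 = 63.339101
L = 3 × 63.339101 = 190.017304
V = π·3.25² × L = 33.183072 × 190.017304 = 6305.357959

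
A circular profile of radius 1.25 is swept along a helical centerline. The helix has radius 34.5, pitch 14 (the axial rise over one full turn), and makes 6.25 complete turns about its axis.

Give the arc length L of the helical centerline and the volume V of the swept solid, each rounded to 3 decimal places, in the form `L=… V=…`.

L=1357.634 V=6664.273

2πR = 2π·34.5 = 216.769893
per-turn = √(216.769893² + 14²) = √(46989.1866 + 196) = √47185.1866 = 217.221515
L = 6.25 × 217.221515 = 1357.634468
V = π·1.25² × L = 4.908739 × 1357.634468 = 6664.272613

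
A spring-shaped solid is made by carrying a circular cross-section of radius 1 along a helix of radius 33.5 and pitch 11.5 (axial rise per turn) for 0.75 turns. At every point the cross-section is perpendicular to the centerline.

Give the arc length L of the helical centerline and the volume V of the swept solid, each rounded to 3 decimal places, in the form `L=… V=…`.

2πR = 2π·33.5 = 210.486708
per-turn = √(210.486708² + 11.5²) = √(44304.6542 + 132.25) = √44436.9042 = 210.800627
L = 0.75 × 210.800627 = 158.100470
V = π·1² × L = 3.141593 × 158.100470 = 496.687275

L=158.100 V=496.687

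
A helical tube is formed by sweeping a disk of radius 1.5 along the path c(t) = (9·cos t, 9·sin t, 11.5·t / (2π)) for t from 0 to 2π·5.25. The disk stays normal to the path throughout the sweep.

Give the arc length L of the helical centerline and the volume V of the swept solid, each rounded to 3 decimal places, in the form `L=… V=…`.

2πR = 2π·9 = 56.548668
per-turn = √(56.548668² + 11.5²) = √(3197.7518 + 132.25) = √3330.0018 = 57.706168
L = 5.25 × 57.706168 = 302.957382
V = π·1.5² × L = 7.068583 × 302.957382 = 2141.479543

L=302.957 V=2141.480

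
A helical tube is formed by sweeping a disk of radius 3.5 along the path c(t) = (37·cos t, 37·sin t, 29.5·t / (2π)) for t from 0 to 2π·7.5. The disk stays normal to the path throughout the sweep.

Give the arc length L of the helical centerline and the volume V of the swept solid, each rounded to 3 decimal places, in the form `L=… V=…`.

2πR = 2π·37 = 232.477856
per-turn = √(232.477856² + 29.5²) = √(54045.9537 + 870.25) = √54916.2037 = 234.342066
L = 7.5 × 234.342066 = 1757.565492
V = π·3.5² × L = 38.484510 × 1757.565492 = 67639.046758

L=1757.565 V=67639.047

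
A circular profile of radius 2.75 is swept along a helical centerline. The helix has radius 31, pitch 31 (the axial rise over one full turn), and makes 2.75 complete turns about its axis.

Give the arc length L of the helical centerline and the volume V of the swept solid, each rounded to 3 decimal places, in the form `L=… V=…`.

L=542.383 V=12886.097

2πR = 2π·31 = 194.778745
per-turn = √(194.778745² + 31²) = √(37938.7593 + 961) = √38899.7593 = 197.230219
L = 2.75 × 197.230219 = 542.383102
V = π·2.75² × L = 23.758294 × 542.383102 = 12886.097449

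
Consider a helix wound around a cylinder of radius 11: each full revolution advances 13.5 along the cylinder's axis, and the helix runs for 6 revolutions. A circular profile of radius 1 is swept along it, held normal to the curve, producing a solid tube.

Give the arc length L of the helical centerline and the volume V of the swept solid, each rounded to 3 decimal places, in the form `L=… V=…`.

2πR = 2π·11 = 69.115038
per-turn = √(69.115038² + 13.5²) = √(4776.8885 + 182.25) = √4959.1385 = 70.421151
L = 6 × 70.421151 = 422.526907
V = π·1² × L = 3.141593 × 422.526907 = 1327.407427

L=422.527 V=1327.407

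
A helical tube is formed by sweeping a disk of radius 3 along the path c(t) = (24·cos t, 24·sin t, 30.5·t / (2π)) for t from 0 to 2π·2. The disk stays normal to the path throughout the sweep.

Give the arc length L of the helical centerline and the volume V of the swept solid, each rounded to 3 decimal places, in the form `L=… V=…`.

2πR = 2π·24 = 150.796447
per-turn = √(150.796447² + 30.5²) = √(22739.5685 + 930.25) = √23669.8185 = 153.849987
L = 2 × 153.849987 = 307.699974
V = π·3² × L = 28.274334 × 307.699974 = 8700.011808

L=307.700 V=8700.012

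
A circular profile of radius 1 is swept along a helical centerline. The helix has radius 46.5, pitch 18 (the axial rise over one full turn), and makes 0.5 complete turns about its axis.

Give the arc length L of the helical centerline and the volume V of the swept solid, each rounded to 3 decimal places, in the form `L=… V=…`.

2πR = 2π·46.5 = 292.168117
per-turn = √(292.168117² + 18²) = √(85362.2085 + 324) = √85686.2085 = 292.722067
L = 0.5 × 292.722067 = 146.361033
V = π·1² × L = 3.141593 × 146.361033 = 459.806747

L=146.361 V=459.807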